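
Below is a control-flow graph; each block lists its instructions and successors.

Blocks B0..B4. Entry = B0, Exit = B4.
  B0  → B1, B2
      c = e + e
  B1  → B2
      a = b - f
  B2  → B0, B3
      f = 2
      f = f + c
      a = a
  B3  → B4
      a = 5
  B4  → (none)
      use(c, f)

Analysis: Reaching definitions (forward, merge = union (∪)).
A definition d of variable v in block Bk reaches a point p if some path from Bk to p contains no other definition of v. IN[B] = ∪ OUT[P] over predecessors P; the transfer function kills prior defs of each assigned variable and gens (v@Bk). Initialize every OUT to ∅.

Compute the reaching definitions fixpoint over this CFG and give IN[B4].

Converged values:
  B0:   IN={a@B2, c@B0, f@B2}   OUT={a@B2, c@B0, f@B2}
  B1:   IN={a@B2, c@B0, f@B2}   OUT={a@B1, c@B0, f@B2}
  B2:   IN={a@B1, a@B2, c@B0, f@B2}   OUT={a@B2, c@B0, f@B2}
  B3:   IN={a@B2, c@B0, f@B2}   OUT={a@B3, c@B0, f@B2}
  B4:   IN={a@B3, c@B0, f@B2}   OUT={a@B3, c@B0, f@B2}

Merge at B4: IN[B4] = OUT[B3] = {a@B3, c@B0, f@B2}

Answer: {a@B3, c@B0, f@B2}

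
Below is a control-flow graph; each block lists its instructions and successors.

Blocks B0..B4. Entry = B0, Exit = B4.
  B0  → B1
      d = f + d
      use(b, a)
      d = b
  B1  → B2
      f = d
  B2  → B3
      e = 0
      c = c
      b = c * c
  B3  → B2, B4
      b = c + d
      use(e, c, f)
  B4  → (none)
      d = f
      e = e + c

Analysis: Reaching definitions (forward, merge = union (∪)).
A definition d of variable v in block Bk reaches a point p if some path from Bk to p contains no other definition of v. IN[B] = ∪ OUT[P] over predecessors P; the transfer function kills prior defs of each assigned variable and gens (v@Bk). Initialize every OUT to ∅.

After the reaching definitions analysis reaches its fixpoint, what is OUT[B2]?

Per-block solution:
  B0:  IN={}  OUT={d@B0}
  B1:  IN={d@B0}  OUT={d@B0, f@B1}
  B2:  IN={b@B3, c@B2, d@B0, e@B2, f@B1}  OUT={b@B2, c@B2, d@B0, e@B2, f@B1}
  B3:  IN={b@B2, c@B2, d@B0, e@B2, f@B1}  OUT={b@B3, c@B2, d@B0, e@B2, f@B1}
  B4:  IN={b@B3, c@B2, d@B0, e@B2, f@B1}  OUT={b@B3, c@B2, d@B4, e@B4, f@B1}

Merge at B2: IN[B2] = OUT[B1] ⊔ OUT[B3] = {b@B3, c@B2, d@B0, e@B2, f@B1}
Applying B2's transfer function to that IN value gives OUT[B2] (row B2 above).

Answer: {b@B2, c@B2, d@B0, e@B2, f@B1}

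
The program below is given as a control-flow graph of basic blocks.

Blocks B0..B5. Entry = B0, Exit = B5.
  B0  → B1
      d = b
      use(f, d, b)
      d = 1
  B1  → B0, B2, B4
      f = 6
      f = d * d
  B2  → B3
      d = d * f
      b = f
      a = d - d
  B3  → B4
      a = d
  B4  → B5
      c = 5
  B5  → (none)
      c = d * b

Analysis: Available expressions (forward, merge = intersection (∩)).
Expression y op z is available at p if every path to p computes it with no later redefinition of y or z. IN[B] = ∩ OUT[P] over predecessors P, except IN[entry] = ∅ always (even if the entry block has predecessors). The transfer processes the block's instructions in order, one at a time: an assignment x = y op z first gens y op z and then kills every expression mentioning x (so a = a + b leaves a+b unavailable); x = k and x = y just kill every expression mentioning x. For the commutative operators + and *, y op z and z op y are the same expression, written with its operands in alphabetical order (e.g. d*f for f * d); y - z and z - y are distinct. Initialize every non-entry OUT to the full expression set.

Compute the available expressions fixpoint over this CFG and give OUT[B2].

Per-block solution:
  B0:   IN={}   OUT={}
  B1:   IN={}   OUT={d*d}
  B2:   IN={d*d}   OUT={d-d}
  B3:   IN={d-d}   OUT={d-d}
  B4:   IN={}   OUT={}
  B5:   IN={}   OUT={b*d}

Merge at B2: IN[B2] = OUT[B1] = {d*d}
Applying B2's transfer function to that IN value gives OUT[B2] (row B2 above).

Answer: {d-d}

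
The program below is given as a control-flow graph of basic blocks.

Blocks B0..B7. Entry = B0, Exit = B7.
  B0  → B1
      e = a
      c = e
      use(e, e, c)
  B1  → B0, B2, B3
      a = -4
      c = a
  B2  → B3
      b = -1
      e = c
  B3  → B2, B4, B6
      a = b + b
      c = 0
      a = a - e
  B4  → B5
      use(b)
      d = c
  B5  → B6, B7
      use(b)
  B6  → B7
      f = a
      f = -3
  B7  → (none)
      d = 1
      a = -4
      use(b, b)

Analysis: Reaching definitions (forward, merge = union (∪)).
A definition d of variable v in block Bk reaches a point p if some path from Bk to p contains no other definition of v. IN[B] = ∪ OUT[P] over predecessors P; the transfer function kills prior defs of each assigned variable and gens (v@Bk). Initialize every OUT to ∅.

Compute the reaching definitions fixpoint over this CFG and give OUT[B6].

Per-block solution:
  B0:   IN={a@B1, c@B1, e@B0}   OUT={a@B1, c@B0, e@B0}
  B1:   IN={a@B1, c@B0, e@B0}   OUT={a@B1, c@B1, e@B0}
  B2:   IN={a@B1, a@B3, b@B2, c@B1, c@B3, e@B0, e@B2}   OUT={a@B1, a@B3, b@B2, c@B1, c@B3, e@B2}
  B3:   IN={a@B1, a@B3, b@B2, c@B1, c@B3, e@B0, e@B2}   OUT={a@B3, b@B2, c@B3, e@B0, e@B2}
  B4:   IN={a@B3, b@B2, c@B3, e@B0, e@B2}   OUT={a@B3, b@B2, c@B3, d@B4, e@B0, e@B2}
  B5:   IN={a@B3, b@B2, c@B3, d@B4, e@B0, e@B2}   OUT={a@B3, b@B2, c@B3, d@B4, e@B0, e@B2}
  B6:   IN={a@B3, b@B2, c@B3, d@B4, e@B0, e@B2}   OUT={a@B3, b@B2, c@B3, d@B4, e@B0, e@B2, f@B6}
  B7:   IN={a@B3, b@B2, c@B3, d@B4, e@B0, e@B2, f@B6}   OUT={a@B7, b@B2, c@B3, d@B7, e@B0, e@B2, f@B6}

Merge at B6: IN[B6] = OUT[B3] ⊔ OUT[B5] = {a@B3, b@B2, c@B3, d@B4, e@B0, e@B2}
Applying B6's transfer function to that IN value gives OUT[B6] (row B6 above).

Answer: {a@B3, b@B2, c@B3, d@B4, e@B0, e@B2, f@B6}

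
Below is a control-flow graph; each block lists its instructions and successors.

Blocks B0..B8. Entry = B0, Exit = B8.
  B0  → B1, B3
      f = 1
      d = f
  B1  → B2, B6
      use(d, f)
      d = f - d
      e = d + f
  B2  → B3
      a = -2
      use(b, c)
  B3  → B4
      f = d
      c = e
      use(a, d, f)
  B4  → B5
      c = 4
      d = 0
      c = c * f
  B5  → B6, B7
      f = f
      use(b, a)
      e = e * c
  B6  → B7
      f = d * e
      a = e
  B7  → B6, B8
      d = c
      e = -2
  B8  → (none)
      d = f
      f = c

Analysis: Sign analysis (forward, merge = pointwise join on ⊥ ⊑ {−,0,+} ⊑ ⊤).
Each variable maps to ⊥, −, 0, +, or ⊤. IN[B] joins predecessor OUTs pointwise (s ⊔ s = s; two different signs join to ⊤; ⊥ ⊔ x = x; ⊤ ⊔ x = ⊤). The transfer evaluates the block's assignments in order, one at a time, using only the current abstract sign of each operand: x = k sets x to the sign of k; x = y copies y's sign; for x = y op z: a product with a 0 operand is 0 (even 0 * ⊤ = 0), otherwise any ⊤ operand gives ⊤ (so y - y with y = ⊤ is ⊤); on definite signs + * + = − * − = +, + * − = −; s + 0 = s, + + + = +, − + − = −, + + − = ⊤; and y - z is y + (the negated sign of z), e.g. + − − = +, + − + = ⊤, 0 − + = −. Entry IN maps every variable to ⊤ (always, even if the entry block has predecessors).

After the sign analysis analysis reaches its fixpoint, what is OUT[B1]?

Per-block solution:
  B0:   IN=(all ⊤)   OUT={d:+, f:+; rest ⊤}
  B1:   IN={d:+, f:+; rest ⊤}   OUT={f:+; rest ⊤}
  B2:   IN={f:+; rest ⊤}   OUT={a:-, f:+; rest ⊤}
  B3:   IN={f:+; rest ⊤}   OUT=(all ⊤)
  B4:   IN=(all ⊤)   OUT={d:0; rest ⊤}
  B5:   IN={d:0; rest ⊤}   OUT={d:0; rest ⊤}
  B6:   IN=(all ⊤)   OUT=(all ⊤)
  B7:   IN=(all ⊤)   OUT={e:-; rest ⊤}
  B8:   IN={e:-; rest ⊤}   OUT={e:-; rest ⊤}

Merge at B1: IN[B1] = OUT[B0] = {a: ⊤, b: ⊤, c: ⊤, d: +, e: ⊤, f: +}
Applying B1's transfer function to that IN value gives OUT[B1] (row B1 above).

Answer: {a: ⊤, b: ⊤, c: ⊤, d: ⊤, e: ⊤, f: +}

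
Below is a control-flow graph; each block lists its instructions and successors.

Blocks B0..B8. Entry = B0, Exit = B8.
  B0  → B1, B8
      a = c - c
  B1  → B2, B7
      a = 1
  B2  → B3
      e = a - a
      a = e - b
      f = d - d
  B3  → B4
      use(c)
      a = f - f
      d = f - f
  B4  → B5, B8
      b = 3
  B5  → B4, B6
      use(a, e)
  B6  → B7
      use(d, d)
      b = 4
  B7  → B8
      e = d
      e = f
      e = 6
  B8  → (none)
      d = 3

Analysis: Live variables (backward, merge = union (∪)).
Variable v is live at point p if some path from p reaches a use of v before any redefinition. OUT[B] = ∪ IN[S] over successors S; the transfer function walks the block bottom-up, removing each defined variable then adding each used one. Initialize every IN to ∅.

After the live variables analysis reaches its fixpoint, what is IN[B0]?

Answer: {b, c, d, f}

Trace:
Converged values:
  B0: | IN={b, c, d, f} | OUT={b, c, d, f}
  B1: | IN={b, c, d, f} | OUT={a, b, c, d, f}
  B2: | IN={a, b, c, d} | OUT={c, e, f}
  B3: | IN={c, e, f} | OUT={a, d, e, f}
  B4: | IN={a, d, e, f} | OUT={a, d, e, f}
  B5: | IN={a, d, e, f} | OUT={a, d, e, f}
  B6: | IN={d, f} | OUT={d, f}
  B7: | IN={d, f} | OUT={}
  B8: | IN={} | OUT={}

Merge at B0: OUT[B0] = IN[B1] ⊔ IN[B8] = {b, c, d, f}
Applying B0's transfer function to that OUT value gives IN[B0] (row B0 above).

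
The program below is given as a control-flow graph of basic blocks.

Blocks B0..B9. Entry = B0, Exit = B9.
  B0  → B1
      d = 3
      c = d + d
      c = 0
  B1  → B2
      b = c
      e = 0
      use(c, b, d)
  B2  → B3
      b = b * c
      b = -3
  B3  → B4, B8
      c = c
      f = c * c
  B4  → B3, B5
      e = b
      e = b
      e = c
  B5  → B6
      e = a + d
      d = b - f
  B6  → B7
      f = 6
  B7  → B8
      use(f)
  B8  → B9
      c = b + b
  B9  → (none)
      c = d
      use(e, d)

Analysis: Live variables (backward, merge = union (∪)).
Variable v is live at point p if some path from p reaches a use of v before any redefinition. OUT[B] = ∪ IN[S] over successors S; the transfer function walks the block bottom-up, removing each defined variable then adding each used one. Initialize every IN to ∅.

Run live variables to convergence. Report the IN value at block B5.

Per-block solution:
  B0: | IN={a} | OUT={a, c, d}
  B1: | IN={a, c, d} | OUT={a, b, c, d, e}
  B2: | IN={a, b, c, d, e} | OUT={a, b, c, d, e}
  B3: | IN={a, b, c, d, e} | OUT={a, b, c, d, e, f}
  B4: | IN={a, b, c, d, f} | OUT={a, b, c, d, e, f}
  B5: | IN={a, b, d, f} | OUT={b, d, e}
  B6: | IN={b, d, e} | OUT={b, d, e, f}
  B7: | IN={b, d, e, f} | OUT={b, d, e}
  B8: | IN={b, d, e} | OUT={d, e}
  B9: | IN={d, e} | OUT={}

Merge at B5: OUT[B5] = IN[B6] = {b, d, e}
Applying B5's transfer function to that OUT value gives IN[B5] (row B5 above).

Answer: {a, b, d, f}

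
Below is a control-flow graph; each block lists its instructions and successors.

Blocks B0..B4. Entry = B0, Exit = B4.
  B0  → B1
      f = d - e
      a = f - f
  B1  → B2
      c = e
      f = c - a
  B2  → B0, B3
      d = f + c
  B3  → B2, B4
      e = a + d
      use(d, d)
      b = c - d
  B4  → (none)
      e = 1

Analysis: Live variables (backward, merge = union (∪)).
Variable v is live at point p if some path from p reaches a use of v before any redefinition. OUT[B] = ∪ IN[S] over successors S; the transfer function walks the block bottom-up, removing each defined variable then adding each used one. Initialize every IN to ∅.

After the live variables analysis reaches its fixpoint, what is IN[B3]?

Fixpoint table:
  B0:  IN={d, e}  OUT={a, e}
  B1:  IN={a, e}  OUT={a, c, e, f}
  B2:  IN={a, c, e, f}  OUT={a, c, d, e, f}
  B3:  IN={a, c, d, f}  OUT={a, c, e, f}
  B4:  IN={}  OUT={}

Merge at B3: OUT[B3] = IN[B2] ⊔ IN[B4] = {a, c, e, f}
Applying B3's transfer function to that OUT value gives IN[B3] (row B3 above).

Answer: {a, c, d, f}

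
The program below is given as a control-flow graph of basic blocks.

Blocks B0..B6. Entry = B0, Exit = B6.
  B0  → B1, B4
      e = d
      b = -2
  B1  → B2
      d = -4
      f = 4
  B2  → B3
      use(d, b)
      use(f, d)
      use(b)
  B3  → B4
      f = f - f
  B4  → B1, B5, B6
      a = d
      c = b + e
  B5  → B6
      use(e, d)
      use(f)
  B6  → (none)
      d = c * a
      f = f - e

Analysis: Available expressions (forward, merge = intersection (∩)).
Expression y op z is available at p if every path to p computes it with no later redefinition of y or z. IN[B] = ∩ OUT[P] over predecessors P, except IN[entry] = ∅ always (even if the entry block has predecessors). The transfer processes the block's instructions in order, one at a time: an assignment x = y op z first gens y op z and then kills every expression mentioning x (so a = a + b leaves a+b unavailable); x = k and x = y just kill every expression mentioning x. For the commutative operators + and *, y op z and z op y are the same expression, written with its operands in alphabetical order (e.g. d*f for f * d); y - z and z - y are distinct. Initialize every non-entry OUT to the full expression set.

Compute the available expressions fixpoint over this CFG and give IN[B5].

Answer: {b+e}

Trace:
Fixpoint table:
  B0:  IN={}  OUT={}
  B1:  IN={}  OUT={}
  B2:  IN={}  OUT={}
  B3:  IN={}  OUT={}
  B4:  IN={}  OUT={b+e}
  B5:  IN={b+e}  OUT={b+e}
  B6:  IN={b+e}  OUT={a*c, b+e}

Merge at B5: IN[B5] = OUT[B4] = {b+e}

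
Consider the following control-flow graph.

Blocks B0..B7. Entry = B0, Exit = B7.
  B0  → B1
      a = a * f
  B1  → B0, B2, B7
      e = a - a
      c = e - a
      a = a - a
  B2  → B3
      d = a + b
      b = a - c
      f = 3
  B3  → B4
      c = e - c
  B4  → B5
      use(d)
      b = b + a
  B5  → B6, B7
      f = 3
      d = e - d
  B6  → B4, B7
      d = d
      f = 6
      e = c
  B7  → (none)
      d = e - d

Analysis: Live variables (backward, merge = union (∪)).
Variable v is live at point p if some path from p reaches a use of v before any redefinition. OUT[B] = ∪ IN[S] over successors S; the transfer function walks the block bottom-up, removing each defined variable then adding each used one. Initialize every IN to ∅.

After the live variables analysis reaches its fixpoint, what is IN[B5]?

Answer: {a, b, c, d, e}

Working:
Fixpoint table:
  B0: | IN={a, b, d, f} | OUT={a, b, d, f}
  B1: | IN={a, b, d, f} | OUT={a, b, c, d, e, f}
  B2: | IN={a, b, c, e} | OUT={a, b, c, d, e}
  B3: | IN={a, b, c, d, e} | OUT={a, b, c, d, e}
  B4: | IN={a, b, c, d, e} | OUT={a, b, c, d, e}
  B5: | IN={a, b, c, d, e} | OUT={a, b, c, d, e}
  B6: | IN={a, b, c, d} | OUT={a, b, c, d, e}
  B7: | IN={d, e} | OUT={}

Merge at B5: OUT[B5] = IN[B6] ⊔ IN[B7] = {a, b, c, d, e}
Applying B5's transfer function to that OUT value gives IN[B5] (row B5 above).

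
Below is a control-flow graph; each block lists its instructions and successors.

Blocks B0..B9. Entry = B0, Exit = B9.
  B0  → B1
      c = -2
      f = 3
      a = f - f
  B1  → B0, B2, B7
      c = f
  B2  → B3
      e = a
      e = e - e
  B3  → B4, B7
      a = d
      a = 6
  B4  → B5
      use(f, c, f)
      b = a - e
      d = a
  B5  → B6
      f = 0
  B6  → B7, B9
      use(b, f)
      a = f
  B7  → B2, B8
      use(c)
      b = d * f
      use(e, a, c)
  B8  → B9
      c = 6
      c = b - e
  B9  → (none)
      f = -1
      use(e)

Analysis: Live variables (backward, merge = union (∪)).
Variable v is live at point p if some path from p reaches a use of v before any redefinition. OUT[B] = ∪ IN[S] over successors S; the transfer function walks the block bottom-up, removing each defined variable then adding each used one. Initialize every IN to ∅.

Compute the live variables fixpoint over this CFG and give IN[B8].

Per-block solution:
  B0:  IN={d, e}  OUT={a, d, e, f}
  B1:  IN={a, d, e, f}  OUT={a, c, d, e, f}
  B2:  IN={a, c, d, f}  OUT={c, d, e, f}
  B3:  IN={c, d, e, f}  OUT={a, c, d, e, f}
  B4:  IN={a, c, e, f}  OUT={b, c, d, e}
  B5:  IN={b, c, d, e}  OUT={b, c, d, e, f}
  B6:  IN={b, c, d, e, f}  OUT={a, c, d, e, f}
  B7:  IN={a, c, d, e, f}  OUT={a, b, c, d, e, f}
  B8:  IN={b, e}  OUT={e}
  B9:  IN={e}  OUT={}

Merge at B8: OUT[B8] = IN[B9] = {e}
Applying B8's transfer function to that OUT value gives IN[B8] (row B8 above).

Answer: {b, e}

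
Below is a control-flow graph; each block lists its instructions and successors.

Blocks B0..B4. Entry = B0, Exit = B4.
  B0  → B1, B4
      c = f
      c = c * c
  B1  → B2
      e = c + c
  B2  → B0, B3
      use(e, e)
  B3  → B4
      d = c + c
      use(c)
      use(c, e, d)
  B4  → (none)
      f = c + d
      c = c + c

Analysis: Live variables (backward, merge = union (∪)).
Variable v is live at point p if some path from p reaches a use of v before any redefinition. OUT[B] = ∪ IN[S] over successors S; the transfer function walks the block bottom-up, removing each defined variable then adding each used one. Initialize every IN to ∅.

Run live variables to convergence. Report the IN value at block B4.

Answer: {c, d}

Derivation:
Converged values:
  B0: | IN={d, f} | OUT={c, d, f}
  B1: | IN={c, d, f} | OUT={c, d, e, f}
  B2: | IN={c, d, e, f} | OUT={c, d, e, f}
  B3: | IN={c, e} | OUT={c, d}
  B4: | IN={c, d} | OUT={}

B4 is the boundary node: OUT[B4] = {}
Applying B4's transfer function to that OUT value gives IN[B4] (row B4 above).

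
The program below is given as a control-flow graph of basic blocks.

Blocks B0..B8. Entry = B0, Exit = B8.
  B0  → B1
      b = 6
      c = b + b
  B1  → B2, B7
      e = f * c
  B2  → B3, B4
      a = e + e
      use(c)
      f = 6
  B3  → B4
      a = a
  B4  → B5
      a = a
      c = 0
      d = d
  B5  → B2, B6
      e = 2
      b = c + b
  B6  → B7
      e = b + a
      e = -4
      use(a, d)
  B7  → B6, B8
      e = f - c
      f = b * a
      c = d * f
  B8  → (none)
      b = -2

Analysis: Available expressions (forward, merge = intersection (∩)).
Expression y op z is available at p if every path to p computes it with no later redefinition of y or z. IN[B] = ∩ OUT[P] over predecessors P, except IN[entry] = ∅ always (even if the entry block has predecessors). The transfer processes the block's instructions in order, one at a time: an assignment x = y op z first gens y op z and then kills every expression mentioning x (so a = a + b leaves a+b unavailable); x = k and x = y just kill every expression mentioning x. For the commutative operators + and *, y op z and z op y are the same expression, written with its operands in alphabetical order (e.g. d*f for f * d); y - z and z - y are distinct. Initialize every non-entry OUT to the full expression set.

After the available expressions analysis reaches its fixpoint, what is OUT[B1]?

Per-block solution:
  B0:  IN={}  OUT={b+b}
  B1:  IN={b+b}  OUT={b+b, c*f}
  B2:  IN={}  OUT={e+e}
  B3:  IN={e+e}  OUT={e+e}
  B4:  IN={e+e}  OUT={e+e}
  B5:  IN={e+e}  OUT={}
  B6:  IN={}  OUT={a+b}
  B7:  IN={}  OUT={a*b, d*f}
  B8:  IN={a*b, d*f}  OUT={d*f}

Merge at B1: IN[B1] = OUT[B0] = {b+b}
Applying B1's transfer function to that IN value gives OUT[B1] (row B1 above).

Answer: {b+b, c*f}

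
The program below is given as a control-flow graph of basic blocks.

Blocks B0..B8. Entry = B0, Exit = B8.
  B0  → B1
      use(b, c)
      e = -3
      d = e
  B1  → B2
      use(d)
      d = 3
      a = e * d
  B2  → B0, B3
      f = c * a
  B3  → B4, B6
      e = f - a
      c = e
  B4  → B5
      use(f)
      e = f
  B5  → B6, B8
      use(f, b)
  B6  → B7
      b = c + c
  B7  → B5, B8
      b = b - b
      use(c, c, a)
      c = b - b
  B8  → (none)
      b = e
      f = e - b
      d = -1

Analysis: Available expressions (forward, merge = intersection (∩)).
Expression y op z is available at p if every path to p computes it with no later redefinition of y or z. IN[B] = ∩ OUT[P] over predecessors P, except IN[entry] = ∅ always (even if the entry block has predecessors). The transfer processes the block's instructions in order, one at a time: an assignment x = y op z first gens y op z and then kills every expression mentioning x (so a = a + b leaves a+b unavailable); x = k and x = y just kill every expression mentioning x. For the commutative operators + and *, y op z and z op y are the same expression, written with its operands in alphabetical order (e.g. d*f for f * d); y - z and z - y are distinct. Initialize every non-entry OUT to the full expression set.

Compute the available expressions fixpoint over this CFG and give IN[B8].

Converged values:
  B0:  IN={}  OUT={}
  B1:  IN={}  OUT={d*e}
  B2:  IN={d*e}  OUT={a*c, d*e}
  B3:  IN={a*c, d*e}  OUT={f-a}
  B4:  IN={f-a}  OUT={f-a}
  B5:  IN={f-a}  OUT={f-a}
  B6:  IN={f-a}  OUT={c+c, f-a}
  B7:  IN={c+c, f-a}  OUT={b-b, f-a}
  B8:  IN={f-a}  OUT={e-b}

Merge at B8: IN[B8] = OUT[B5] ∩ OUT[B7] = {f-a}

Answer: {f-a}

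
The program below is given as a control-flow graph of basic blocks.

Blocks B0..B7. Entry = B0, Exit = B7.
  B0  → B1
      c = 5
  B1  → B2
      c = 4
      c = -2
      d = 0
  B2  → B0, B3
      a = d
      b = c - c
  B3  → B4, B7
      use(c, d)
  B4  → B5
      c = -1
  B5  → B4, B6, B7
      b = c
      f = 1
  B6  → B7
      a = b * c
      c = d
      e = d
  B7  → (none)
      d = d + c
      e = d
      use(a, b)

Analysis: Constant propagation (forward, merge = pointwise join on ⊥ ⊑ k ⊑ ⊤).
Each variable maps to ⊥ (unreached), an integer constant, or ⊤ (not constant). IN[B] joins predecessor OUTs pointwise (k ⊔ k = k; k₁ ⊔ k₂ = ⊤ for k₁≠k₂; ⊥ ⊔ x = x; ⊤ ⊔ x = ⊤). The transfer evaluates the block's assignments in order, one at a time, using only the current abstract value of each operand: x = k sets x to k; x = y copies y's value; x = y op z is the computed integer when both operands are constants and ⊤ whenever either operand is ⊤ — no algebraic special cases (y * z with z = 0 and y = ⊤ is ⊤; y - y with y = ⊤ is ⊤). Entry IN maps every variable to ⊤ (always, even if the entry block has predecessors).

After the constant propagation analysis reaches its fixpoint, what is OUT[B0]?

Fixpoint table:
  B0:  IN=(all ⊤)  OUT={c:5; rest ⊤}
  B1:  IN={c:5; rest ⊤}  OUT={c:-2, d:0; rest ⊤}
  B2:  IN={c:-2, d:0; rest ⊤}  OUT={a:0, b:0, c:-2, d:0; rest ⊤}
  B3:  IN={a:0, b:0, c:-2, d:0; rest ⊤}  OUT={a:0, b:0, c:-2, d:0; rest ⊤}
  B4:  IN={a:0, d:0; rest ⊤}  OUT={a:0, c:-1, d:0; rest ⊤}
  B5:  IN={a:0, c:-1, d:0; rest ⊤}  OUT={a:0, b:-1, c:-1, d:0, f:1; rest ⊤}
  B6:  IN={a:0, b:-1, c:-1, d:0, f:1; rest ⊤}  OUT={a:1, b:-1, c:0, d:0, e:0, f:1; rest ⊤}
  B7:  IN={d:0; rest ⊤}  OUT=(all ⊤)

Merge at B0 (entry node, so the boundary value (all ⊤) is joined with the incoming edge(s)): IN[B0] = (all ⊤) ⊔ OUT[B2] = {a: ⊤, b: ⊤, c: ⊤, d: ⊤, e: ⊤, f: ⊤}
Applying B0's transfer function to that IN value gives OUT[B0] (row B0 above).

Answer: {a: ⊤, b: ⊤, c: 5, d: ⊤, e: ⊤, f: ⊤}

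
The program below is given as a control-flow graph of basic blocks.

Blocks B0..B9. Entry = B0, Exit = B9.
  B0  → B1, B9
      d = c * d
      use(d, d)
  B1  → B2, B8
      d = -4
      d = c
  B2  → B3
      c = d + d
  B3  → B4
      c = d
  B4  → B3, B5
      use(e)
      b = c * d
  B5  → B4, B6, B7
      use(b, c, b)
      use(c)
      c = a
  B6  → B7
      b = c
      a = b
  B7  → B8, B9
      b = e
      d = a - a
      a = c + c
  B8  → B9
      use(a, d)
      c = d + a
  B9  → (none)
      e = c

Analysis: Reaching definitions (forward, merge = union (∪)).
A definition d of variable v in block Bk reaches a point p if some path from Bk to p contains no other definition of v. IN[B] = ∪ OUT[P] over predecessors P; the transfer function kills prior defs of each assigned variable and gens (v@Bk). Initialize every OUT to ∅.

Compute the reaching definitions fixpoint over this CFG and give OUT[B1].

Answer: {d@B1}

Working:
Fixpoint table:
  B0:  IN={}  OUT={d@B0}
  B1:  IN={d@B0}  OUT={d@B1}
  B2:  IN={d@B1}  OUT={c@B2, d@B1}
  B3:  IN={b@B4, c@B2, c@B3, c@B5, d@B1}  OUT={b@B4, c@B3, d@B1}
  B4:  IN={b@B4, c@B3, c@B5, d@B1}  OUT={b@B4, c@B3, c@B5, d@B1}
  B5:  IN={b@B4, c@B3, c@B5, d@B1}  OUT={b@B4, c@B5, d@B1}
  B6:  IN={b@B4, c@B5, d@B1}  OUT={a@B6, b@B6, c@B5, d@B1}
  B7:  IN={a@B6, b@B4, b@B6, c@B5, d@B1}  OUT={a@B7, b@B7, c@B5, d@B7}
  B8:  IN={a@B7, b@B7, c@B5, d@B1, d@B7}  OUT={a@B7, b@B7, c@B8, d@B1, d@B7}
  B9:  IN={a@B7, b@B7, c@B5, c@B8, d@B0, d@B1, d@B7}  OUT={a@B7, b@B7, c@B5, c@B8, d@B0, d@B1, d@B7, e@B9}

Merge at B1: IN[B1] = OUT[B0] = {d@B0}
Applying B1's transfer function to that IN value gives OUT[B1] (row B1 above).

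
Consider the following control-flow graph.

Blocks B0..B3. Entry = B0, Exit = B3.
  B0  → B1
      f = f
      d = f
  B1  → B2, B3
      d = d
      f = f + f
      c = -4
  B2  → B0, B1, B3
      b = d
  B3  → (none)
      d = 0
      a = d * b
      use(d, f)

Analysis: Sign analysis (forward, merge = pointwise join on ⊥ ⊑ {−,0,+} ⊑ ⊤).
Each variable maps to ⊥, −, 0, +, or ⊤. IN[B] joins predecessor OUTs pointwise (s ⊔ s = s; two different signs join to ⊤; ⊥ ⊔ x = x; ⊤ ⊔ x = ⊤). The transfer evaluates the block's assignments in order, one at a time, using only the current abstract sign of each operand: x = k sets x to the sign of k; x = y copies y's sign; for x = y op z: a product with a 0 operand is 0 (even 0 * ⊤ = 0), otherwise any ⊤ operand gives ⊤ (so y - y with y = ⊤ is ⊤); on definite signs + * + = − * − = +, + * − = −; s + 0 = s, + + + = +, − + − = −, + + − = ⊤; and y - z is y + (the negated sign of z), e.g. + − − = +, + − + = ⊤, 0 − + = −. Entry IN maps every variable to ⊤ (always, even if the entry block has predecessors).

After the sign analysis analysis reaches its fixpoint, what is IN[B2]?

Per-block solution:
  B0: | IN=(all ⊤) | OUT=(all ⊤)
  B1: | IN=(all ⊤) | OUT={c:-; rest ⊤}
  B2: | IN={c:-; rest ⊤} | OUT={c:-; rest ⊤}
  B3: | IN={c:-; rest ⊤} | OUT={a:0, c:-, d:0; rest ⊤}

Merge at B2: IN[B2] = OUT[B1] = {a: ⊤, b: ⊤, c: -, d: ⊤, e: ⊤, f: ⊤}

Answer: {a: ⊤, b: ⊤, c: -, d: ⊤, e: ⊤, f: ⊤}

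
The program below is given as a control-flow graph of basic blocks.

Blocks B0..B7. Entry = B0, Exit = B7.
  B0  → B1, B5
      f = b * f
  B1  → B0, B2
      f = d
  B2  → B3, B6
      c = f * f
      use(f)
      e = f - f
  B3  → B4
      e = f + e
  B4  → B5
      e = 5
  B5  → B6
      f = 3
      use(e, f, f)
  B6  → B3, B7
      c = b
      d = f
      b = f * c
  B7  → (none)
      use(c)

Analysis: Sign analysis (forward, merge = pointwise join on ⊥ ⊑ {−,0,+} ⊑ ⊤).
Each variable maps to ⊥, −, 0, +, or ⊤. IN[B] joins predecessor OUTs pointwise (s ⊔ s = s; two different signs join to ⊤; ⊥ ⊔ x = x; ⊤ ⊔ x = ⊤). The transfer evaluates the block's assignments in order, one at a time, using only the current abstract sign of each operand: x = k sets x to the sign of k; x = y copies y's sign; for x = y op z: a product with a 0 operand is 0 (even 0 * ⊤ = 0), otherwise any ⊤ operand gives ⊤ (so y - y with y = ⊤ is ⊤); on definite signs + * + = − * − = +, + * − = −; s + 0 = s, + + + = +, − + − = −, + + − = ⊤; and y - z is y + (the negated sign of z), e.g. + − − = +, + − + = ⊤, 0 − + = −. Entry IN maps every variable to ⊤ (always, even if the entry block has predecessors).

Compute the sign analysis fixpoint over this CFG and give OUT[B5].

Fixpoint table:
  B0: | IN=(all ⊤) | OUT=(all ⊤)
  B1: | IN=(all ⊤) | OUT=(all ⊤)
  B2: | IN=(all ⊤) | OUT=(all ⊤)
  B3: | IN=(all ⊤) | OUT=(all ⊤)
  B4: | IN=(all ⊤) | OUT={e:+; rest ⊤}
  B5: | IN=(all ⊤) | OUT={f:+; rest ⊤}
  B6: | IN=(all ⊤) | OUT=(all ⊤)
  B7: | IN=(all ⊤) | OUT=(all ⊤)

Merge at B5: IN[B5] = OUT[B0] ⊔ OUT[B4] = {a: ⊤, b: ⊤, c: ⊤, d: ⊤, e: ⊤, f: ⊤}
Applying B5's transfer function to that IN value gives OUT[B5] (row B5 above).

Answer: {a: ⊤, b: ⊤, c: ⊤, d: ⊤, e: ⊤, f: +}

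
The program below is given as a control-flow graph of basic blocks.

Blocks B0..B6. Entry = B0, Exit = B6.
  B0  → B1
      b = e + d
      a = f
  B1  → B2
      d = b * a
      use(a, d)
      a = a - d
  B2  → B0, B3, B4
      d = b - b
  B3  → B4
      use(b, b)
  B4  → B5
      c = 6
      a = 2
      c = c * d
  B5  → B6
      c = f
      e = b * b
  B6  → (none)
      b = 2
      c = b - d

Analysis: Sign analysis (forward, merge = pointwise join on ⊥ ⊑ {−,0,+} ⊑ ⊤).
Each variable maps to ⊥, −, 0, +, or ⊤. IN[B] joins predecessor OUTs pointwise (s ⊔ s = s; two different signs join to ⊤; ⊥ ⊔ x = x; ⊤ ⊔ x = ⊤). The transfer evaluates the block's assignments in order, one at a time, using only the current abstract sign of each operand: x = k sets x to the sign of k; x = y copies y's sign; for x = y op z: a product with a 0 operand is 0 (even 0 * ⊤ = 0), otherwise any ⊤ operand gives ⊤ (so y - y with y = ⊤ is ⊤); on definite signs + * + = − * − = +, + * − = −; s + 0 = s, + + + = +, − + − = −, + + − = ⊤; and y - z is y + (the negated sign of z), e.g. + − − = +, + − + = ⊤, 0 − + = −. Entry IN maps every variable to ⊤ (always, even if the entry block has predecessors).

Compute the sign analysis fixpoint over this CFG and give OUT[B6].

Answer: {a: +, b: +, c: ⊤, d: ⊤, e: ⊤, f: ⊤}

Trace:
Fixpoint table:
  B0:  IN=(all ⊤)  OUT=(all ⊤)
  B1:  IN=(all ⊤)  OUT=(all ⊤)
  B2:  IN=(all ⊤)  OUT=(all ⊤)
  B3:  IN=(all ⊤)  OUT=(all ⊤)
  B4:  IN=(all ⊤)  OUT={a:+; rest ⊤}
  B5:  IN={a:+; rest ⊤}  OUT={a:+; rest ⊤}
  B6:  IN={a:+; rest ⊤}  OUT={a:+, b:+; rest ⊤}

Merge at B6: IN[B6] = OUT[B5] = {a: +, b: ⊤, c: ⊤, d: ⊤, e: ⊤, f: ⊤}
Applying B6's transfer function to that IN value gives OUT[B6] (row B6 above).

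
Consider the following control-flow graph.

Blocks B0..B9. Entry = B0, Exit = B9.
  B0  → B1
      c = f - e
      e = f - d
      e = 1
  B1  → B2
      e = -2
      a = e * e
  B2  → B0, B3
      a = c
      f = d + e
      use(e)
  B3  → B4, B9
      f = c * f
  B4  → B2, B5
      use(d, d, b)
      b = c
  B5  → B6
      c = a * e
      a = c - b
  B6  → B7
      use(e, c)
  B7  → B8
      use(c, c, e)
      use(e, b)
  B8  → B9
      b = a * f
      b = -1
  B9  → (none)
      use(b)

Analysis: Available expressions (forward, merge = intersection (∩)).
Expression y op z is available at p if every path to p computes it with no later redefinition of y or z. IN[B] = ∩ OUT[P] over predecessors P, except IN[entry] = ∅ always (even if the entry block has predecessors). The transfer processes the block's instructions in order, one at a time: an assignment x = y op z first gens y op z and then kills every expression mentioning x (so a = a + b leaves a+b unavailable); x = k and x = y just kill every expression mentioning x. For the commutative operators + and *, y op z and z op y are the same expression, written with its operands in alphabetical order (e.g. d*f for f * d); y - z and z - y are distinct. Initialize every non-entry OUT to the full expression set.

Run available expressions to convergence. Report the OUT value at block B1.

Per-block solution:
  B0: | IN={} | OUT={f-d}
  B1: | IN={f-d} | OUT={e*e, f-d}
  B2: | IN={e*e} | OUT={d+e, e*e}
  B3: | IN={d+e, e*e} | OUT={d+e, e*e}
  B4: | IN={d+e, e*e} | OUT={d+e, e*e}
  B5: | IN={d+e, e*e} | OUT={c-b, d+e, e*e}
  B6: | IN={c-b, d+e, e*e} | OUT={c-b, d+e, e*e}
  B7: | IN={c-b, d+e, e*e} | OUT={c-b, d+e, e*e}
  B8: | IN={c-b, d+e, e*e} | OUT={a*f, d+e, e*e}
  B9: | IN={d+e, e*e} | OUT={d+e, e*e}

Merge at B1: IN[B1] = OUT[B0] = {f-d}
Applying B1's transfer function to that IN value gives OUT[B1] (row B1 above).

Answer: {e*e, f-d}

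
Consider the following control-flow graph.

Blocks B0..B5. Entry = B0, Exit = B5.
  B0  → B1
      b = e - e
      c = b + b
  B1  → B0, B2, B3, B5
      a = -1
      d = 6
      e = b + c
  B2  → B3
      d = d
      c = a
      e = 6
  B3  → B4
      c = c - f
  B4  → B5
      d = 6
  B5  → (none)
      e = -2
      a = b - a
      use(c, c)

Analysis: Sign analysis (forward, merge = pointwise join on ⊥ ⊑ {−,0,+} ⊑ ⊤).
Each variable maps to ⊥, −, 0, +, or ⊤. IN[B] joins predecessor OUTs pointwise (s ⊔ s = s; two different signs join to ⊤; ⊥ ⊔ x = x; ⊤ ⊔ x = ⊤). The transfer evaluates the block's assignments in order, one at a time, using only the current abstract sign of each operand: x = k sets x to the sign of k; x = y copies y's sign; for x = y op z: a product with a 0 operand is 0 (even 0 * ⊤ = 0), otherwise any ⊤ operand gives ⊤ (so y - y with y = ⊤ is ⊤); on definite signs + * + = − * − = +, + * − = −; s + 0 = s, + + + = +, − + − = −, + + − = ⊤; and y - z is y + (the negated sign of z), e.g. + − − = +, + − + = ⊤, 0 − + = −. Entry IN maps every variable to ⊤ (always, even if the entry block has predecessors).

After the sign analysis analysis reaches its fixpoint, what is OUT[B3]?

Answer: {a: -, b: ⊤, c: ⊤, d: +, e: ⊤, f: ⊤}

Derivation:
Converged values:
  B0:  IN=(all ⊤)  OUT=(all ⊤)
  B1:  IN=(all ⊤)  OUT={a:-, d:+; rest ⊤}
  B2:  IN={a:-, d:+; rest ⊤}  OUT={a:-, c:-, d:+, e:+; rest ⊤}
  B3:  IN={a:-, d:+; rest ⊤}  OUT={a:-, d:+; rest ⊤}
  B4:  IN={a:-, d:+; rest ⊤}  OUT={a:-, d:+; rest ⊤}
  B5:  IN={a:-, d:+; rest ⊤}  OUT={d:+, e:-; rest ⊤}

Merge at B3: IN[B3] = OUT[B1] ⊔ OUT[B2] = {a: -, b: ⊤, c: ⊤, d: +, e: ⊤, f: ⊤}
Applying B3's transfer function to that IN value gives OUT[B3] (row B3 above).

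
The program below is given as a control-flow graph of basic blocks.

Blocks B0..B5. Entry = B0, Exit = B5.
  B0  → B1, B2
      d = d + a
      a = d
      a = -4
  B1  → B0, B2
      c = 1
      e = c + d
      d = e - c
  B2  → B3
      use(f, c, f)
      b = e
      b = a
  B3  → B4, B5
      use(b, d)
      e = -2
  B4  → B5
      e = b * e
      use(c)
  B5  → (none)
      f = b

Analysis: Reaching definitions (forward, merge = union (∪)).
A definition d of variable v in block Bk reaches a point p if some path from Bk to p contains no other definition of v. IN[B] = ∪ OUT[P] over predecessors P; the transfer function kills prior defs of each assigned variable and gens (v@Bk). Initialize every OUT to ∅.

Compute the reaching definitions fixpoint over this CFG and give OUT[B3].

Answer: {a@B0, b@B2, c@B1, d@B0, d@B1, e@B3}

Derivation:
Converged values:
  B0:  IN={a@B0, c@B1, d@B1, e@B1}  OUT={a@B0, c@B1, d@B0, e@B1}
  B1:  IN={a@B0, c@B1, d@B0, e@B1}  OUT={a@B0, c@B1, d@B1, e@B1}
  B2:  IN={a@B0, c@B1, d@B0, d@B1, e@B1}  OUT={a@B0, b@B2, c@B1, d@B0, d@B1, e@B1}
  B3:  IN={a@B0, b@B2, c@B1, d@B0, d@B1, e@B1}  OUT={a@B0, b@B2, c@B1, d@B0, d@B1, e@B3}
  B4:  IN={a@B0, b@B2, c@B1, d@B0, d@B1, e@B3}  OUT={a@B0, b@B2, c@B1, d@B0, d@B1, e@B4}
  B5:  IN={a@B0, b@B2, c@B1, d@B0, d@B1, e@B3, e@B4}  OUT={a@B0, b@B2, c@B1, d@B0, d@B1, e@B3, e@B4, f@B5}

Merge at B3: IN[B3] = OUT[B2] = {a@B0, b@B2, c@B1, d@B0, d@B1, e@B1}
Applying B3's transfer function to that IN value gives OUT[B3] (row B3 above).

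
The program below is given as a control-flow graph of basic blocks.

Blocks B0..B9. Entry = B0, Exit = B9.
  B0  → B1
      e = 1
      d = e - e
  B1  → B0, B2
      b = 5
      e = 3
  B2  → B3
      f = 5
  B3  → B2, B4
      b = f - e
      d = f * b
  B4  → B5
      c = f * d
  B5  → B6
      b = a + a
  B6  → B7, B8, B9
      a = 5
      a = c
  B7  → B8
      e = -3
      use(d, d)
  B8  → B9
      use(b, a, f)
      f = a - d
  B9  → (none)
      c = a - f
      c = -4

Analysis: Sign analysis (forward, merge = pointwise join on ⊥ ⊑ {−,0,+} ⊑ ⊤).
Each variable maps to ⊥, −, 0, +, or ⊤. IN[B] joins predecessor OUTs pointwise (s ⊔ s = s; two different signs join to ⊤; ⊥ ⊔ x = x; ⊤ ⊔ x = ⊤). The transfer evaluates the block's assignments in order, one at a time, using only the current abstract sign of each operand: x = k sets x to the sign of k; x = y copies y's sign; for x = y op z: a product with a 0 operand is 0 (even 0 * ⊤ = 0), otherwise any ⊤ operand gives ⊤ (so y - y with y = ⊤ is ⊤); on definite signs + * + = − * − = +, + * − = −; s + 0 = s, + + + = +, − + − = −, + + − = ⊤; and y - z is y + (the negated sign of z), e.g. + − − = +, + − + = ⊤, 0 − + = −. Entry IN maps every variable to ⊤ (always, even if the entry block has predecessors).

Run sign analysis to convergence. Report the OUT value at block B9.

Fixpoint table:
  B0:   IN=(all ⊤)   OUT={e:+; rest ⊤}
  B1:   IN={e:+; rest ⊤}   OUT={b:+, e:+; rest ⊤}
  B2:   IN={e:+; rest ⊤}   OUT={e:+, f:+; rest ⊤}
  B3:   IN={e:+, f:+; rest ⊤}   OUT={e:+, f:+; rest ⊤}
  B4:   IN={e:+, f:+; rest ⊤}   OUT={e:+, f:+; rest ⊤}
  B5:   IN={e:+, f:+; rest ⊤}   OUT={e:+, f:+; rest ⊤}
  B6:   IN={e:+, f:+; rest ⊤}   OUT={e:+, f:+; rest ⊤}
  B7:   IN={e:+, f:+; rest ⊤}   OUT={e:-, f:+; rest ⊤}
  B8:   IN={f:+; rest ⊤}   OUT=(all ⊤)
  B9:   IN=(all ⊤)   OUT={c:-; rest ⊤}

Merge at B9: IN[B9] = OUT[B6] ⊔ OUT[B8] = {a: ⊤, b: ⊤, c: ⊤, d: ⊤, e: ⊤, f: ⊤}
Applying B9's transfer function to that IN value gives OUT[B9] (row B9 above).

Answer: {a: ⊤, b: ⊤, c: -, d: ⊤, e: ⊤, f: ⊤}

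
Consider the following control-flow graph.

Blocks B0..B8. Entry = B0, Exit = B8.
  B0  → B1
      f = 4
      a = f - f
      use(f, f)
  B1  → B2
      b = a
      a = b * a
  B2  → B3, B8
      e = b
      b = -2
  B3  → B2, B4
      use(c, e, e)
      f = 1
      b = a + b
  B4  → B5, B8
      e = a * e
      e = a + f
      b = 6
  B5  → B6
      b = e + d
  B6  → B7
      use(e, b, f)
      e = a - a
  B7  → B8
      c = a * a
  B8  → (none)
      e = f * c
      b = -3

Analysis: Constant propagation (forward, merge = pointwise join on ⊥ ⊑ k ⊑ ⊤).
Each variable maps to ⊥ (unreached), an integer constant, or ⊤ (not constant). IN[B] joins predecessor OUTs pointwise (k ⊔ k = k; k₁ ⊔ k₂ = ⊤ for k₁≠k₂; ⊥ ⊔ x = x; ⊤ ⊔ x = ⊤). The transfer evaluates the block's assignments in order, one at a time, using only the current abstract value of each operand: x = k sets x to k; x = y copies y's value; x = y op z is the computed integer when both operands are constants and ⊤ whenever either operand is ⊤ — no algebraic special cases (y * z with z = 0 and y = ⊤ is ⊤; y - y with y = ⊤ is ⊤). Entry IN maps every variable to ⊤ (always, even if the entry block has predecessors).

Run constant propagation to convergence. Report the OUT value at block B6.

Per-block solution:
  B0:  IN=(all ⊤)  OUT={a:0, f:4; rest ⊤}
  B1:  IN={a:0, f:4; rest ⊤}  OUT={a:0, b:0, f:4; rest ⊤}
  B2:  IN={a:0; rest ⊤}  OUT={a:0, b:-2; rest ⊤}
  B3:  IN={a:0, b:-2; rest ⊤}  OUT={a:0, b:-2, f:1; rest ⊤}
  B4:  IN={a:0, b:-2, f:1; rest ⊤}  OUT={a:0, b:6, e:1, f:1; rest ⊤}
  B5:  IN={a:0, b:6, e:1, f:1; rest ⊤}  OUT={a:0, e:1, f:1; rest ⊤}
  B6:  IN={a:0, e:1, f:1; rest ⊤}  OUT={a:0, e:0, f:1; rest ⊤}
  B7:  IN={a:0, e:0, f:1; rest ⊤}  OUT={a:0, c:0, e:0, f:1; rest ⊤}
  B8:  IN={a:0; rest ⊤}  OUT={a:0, b:-3; rest ⊤}

Merge at B6: IN[B6] = OUT[B5] = {a: 0, b: ⊤, c: ⊤, d: ⊤, e: 1, f: 1}
Applying B6's transfer function to that IN value gives OUT[B6] (row B6 above).

Answer: {a: 0, b: ⊤, c: ⊤, d: ⊤, e: 0, f: 1}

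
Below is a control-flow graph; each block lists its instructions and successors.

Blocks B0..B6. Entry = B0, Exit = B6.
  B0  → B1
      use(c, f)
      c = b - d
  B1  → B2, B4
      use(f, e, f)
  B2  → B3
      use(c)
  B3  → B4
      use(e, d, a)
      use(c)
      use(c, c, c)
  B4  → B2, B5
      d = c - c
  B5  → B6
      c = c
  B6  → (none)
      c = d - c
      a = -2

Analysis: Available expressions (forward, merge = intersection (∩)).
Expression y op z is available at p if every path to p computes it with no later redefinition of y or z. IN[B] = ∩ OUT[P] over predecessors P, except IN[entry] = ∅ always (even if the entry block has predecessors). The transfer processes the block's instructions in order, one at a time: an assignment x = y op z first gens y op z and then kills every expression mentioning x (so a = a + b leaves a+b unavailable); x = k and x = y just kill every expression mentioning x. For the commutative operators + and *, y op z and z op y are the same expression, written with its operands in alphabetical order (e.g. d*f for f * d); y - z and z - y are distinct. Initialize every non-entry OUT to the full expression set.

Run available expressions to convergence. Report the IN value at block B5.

Answer: {c-c}

Trace:
Converged values:
  B0:  IN={}  OUT={b-d}
  B1:  IN={b-d}  OUT={b-d}
  B2:  IN={}  OUT={}
  B3:  IN={}  OUT={}
  B4:  IN={}  OUT={c-c}
  B5:  IN={c-c}  OUT={}
  B6:  IN={}  OUT={}

Merge at B5: IN[B5] = OUT[B4] = {c-c}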